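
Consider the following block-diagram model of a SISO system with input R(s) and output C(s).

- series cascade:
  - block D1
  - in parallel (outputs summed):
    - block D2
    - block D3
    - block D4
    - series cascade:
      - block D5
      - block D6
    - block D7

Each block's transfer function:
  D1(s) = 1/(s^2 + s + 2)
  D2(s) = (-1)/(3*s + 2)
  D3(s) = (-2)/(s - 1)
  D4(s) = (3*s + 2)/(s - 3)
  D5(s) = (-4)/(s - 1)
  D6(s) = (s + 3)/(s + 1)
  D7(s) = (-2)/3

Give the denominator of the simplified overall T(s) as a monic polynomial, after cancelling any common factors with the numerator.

The answer is s^6 - 4*s^5/3 - 10*s^4/3 - 16*s^3/3 - 5*s^2/3 + 20*s/3 + 4.

Reasoning:
[1] series reduction of D5, D6, giving (-4*s - 12)/(s^2 - 1)
[2] sum the parallel branches D2, D3, D4, (D5*D6), D7, giving (21*s^4 - 7*s^3 + 12*s^2 + 355*s + 219)/(9*s^4 - 21*s^3 - 27*s^2 + 21*s + 18)
[3] series reduction of D1, (D2+D3+D4+(D5*D6)+D7), giving (21*s^4 - 7*s^3 + 12*s^2 + 355*s + 219)/(9*s^6 - 12*s^5 - 30*s^4 - 48*s^3 - 15*s^2 + 60*s + 36)
That last expression is T(s), already simplified. Scaling its denominator by 1/9 (the reciprocal of the leading coefficient) yields the monic denominator.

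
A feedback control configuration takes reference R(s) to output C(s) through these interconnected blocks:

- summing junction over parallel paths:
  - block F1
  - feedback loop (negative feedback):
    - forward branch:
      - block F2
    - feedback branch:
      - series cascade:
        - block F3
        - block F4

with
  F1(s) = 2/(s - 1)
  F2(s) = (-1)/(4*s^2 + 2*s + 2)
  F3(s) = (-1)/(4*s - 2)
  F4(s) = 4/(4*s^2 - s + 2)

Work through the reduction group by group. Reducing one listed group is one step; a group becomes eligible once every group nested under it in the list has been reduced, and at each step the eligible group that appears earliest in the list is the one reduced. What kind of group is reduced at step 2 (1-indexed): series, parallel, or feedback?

Step 1. series reduction of F3, F4
Step 2. apply the feedback formula to F2, (F3*F4)
Step 3. parallel reduction of F1, [F2/(1+F2*(F3*F4))]
At step 2 the group reduced is feedback.

Hence the answer: feedback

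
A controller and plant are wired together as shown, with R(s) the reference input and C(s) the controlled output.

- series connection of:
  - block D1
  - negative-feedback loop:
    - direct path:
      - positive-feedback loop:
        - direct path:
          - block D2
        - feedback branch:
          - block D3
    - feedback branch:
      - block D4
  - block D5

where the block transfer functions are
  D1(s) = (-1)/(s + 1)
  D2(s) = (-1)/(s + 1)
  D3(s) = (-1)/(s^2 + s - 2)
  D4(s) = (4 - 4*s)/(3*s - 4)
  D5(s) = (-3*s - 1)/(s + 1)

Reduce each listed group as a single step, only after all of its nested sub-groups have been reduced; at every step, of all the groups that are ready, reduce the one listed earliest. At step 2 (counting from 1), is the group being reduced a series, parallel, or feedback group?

Step 1. reduce the feedback loop with forward D2 and return D3
Step 2. close the feedback loop around [D2/(1-D2*D3)], D4
Step 3. combine D1, [[D2/(1-D2*D3)]/(1+[D2/(1-D2*D3)]*D4)], D5 in series
At step 2 the group reduced is feedback.

Final answer: feedback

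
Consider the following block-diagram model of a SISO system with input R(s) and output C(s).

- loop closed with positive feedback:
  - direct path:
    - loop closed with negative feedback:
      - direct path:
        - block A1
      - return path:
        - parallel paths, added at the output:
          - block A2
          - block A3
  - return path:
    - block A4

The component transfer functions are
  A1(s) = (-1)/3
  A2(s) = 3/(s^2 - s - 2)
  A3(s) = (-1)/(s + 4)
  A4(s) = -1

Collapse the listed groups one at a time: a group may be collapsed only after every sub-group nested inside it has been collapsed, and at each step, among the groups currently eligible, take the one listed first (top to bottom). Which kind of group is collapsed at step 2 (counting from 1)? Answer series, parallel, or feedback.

Step 1 - parallel reduction of A2, A3
Step 2 - close the feedback loop around A1, (A2+A3)
Step 3 - close the feedback loop around [A1/(1+A1*(A2+A3))], A4
So the answer for step 2 is feedback.

Answer: feedback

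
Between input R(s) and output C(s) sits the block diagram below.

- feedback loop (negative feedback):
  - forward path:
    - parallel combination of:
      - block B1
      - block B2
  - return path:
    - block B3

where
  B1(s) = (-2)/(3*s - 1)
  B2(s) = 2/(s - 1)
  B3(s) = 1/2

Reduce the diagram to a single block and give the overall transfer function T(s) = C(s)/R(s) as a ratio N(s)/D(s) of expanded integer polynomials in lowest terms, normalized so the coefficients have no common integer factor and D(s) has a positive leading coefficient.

Step 1. add B1, B2 (parallel); result (4*s)/(3*s^2 - 4*s + 1)
Step 2. close the feedback loop around (B1+B2), B3, giving the overall T(s)

Answer: (4*s)/(3*s^2 - 2*s + 1)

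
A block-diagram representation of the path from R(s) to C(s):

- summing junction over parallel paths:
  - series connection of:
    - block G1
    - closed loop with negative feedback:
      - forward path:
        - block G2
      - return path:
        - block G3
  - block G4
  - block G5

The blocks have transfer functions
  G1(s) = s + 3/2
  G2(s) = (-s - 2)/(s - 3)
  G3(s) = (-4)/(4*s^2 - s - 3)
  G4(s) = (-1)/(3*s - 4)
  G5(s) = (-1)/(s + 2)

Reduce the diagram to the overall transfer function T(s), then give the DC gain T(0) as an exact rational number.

The answer is 19/68.

Reasoning:
1. apply the feedback formula to G2, G3 gives (-4*s^3 - 7*s^2 + 5*s + 6)/(4*s^3 - 13*s^2 + 4*s + 17)
2. reduce the series chain G1, [G2/(1+G2*G3)] gives (-8*s^4 - 26*s^3 - 11*s^2 + 27*s + 18)/(8*s^3 - 26*s^2 + 8*s + 34)
3. add (G1*[G2/(1+G2*G3)]), G4, G5 (parallel) gives (-24*s^6 - 94*s^5 - 53*s^4 + 387*s^3 + 112*s^2 - 300*s - 76)/(24*s^5 - 62*s^4 - 92*s^3 + 326*s^2 + 4*s - 272)
DC gain: substitute s = 0 into T(s) from step 3: T(0) = -76/(-272) = 19/68.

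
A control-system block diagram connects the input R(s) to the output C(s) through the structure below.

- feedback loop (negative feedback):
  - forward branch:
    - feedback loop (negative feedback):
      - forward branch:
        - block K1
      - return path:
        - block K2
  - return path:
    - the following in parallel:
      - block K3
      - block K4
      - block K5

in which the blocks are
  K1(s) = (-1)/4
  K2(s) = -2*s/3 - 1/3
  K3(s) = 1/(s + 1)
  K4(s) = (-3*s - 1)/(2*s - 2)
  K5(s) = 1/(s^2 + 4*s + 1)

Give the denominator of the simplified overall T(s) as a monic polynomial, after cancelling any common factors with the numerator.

The answer is s^5 + 51*s^4/4 + 73*s^3/2 + 5*s^2 - 33*s/2 - 11/4.

Reasoning:
Step 1. reduce the feedback loop with forward K1 and return K2: (-3)/(2*s + 13)
Step 2. reduce the parallel group K3, K4, K5: (-3*s^4 - 14*s^3 - 12*s^2 - 14*s - 5)/(2*s^4 + 8*s^3 - 8*s - 2)
Step 3. feedback reduction of [K1/(1+K1*K2)], (K3+K4+K5): (-6*s^4 - 24*s^3 + 24*s + 6)/(4*s^5 + 51*s^4 + 146*s^3 + 20*s^2 - 66*s - 11)
No further cancellation is possible in the step-3 result, so that is T(s). Its denominator becomes monic after dividing by the leading coefficient 4.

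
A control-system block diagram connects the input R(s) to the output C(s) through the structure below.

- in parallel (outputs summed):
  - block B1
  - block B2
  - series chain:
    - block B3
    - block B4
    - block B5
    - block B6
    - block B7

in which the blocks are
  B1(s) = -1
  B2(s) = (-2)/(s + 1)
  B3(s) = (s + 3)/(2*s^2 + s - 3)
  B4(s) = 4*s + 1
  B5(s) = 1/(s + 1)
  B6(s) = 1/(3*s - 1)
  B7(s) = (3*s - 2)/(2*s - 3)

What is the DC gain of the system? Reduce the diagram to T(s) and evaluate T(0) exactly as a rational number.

Step 1 - multiply B3, B4, B5, B6, B7 (series); result (12*s^3 + 31*s^2 - 17*s - 6)/(12*s^5 - 4*s^4 - 39*s^3 + 13*s^2 + 27*s - 9)
Step 2 - combine B1, B2, (B3*B4*B5*B6*B7) in parallel; result (-12*s^5 - 20*s^4 + 83*s^3 + 64*s^2 - 116*s + 21)/(12*s^5 - 4*s^4 - 39*s^3 + 13*s^2 + 27*s - 9)
That last expression is T(s); at s = 0 only the constant terms survive, so T(0) = 21/(-9) = -7/3.

Hence the answer: -7/3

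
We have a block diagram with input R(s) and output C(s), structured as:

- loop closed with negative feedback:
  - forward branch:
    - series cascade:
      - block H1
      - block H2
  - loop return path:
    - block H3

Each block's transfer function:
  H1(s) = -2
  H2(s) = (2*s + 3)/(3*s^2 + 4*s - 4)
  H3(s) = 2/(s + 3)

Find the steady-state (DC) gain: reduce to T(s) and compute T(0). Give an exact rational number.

Step 1: cascade H1, H2; result (-4*s - 6)/(3*s^2 + 4*s - 4)
Step 2: apply the feedback formula to (H1*H2), H3; result (-4*s^2 - 18*s - 18)/(3*s^3 + 13*s^2 - 24)
The step-2 result is T(s). Setting s = 0: T(0) = -18/(-24) = 3/4.

Answer: 3/4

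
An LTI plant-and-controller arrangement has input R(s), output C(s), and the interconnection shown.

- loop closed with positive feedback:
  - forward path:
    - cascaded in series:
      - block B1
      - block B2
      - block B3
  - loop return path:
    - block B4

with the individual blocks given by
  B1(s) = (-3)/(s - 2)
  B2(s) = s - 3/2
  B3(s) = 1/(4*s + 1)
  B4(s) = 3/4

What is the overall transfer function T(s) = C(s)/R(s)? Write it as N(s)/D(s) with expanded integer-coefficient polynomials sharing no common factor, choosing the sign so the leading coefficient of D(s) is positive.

The answer is (36 - 24*s)/(32*s^2 - 38*s - 43).

Reasoning:
1. reduce the series chain B1, B2, B3 -> (9 - 6*s)/(8*s^2 - 14*s - 4)
2. collapse the loop ((B1*B2*B3) forward, B4 return); the result is T(s) itself (integer coefficients, no common factor, positive leading denominator coefficient)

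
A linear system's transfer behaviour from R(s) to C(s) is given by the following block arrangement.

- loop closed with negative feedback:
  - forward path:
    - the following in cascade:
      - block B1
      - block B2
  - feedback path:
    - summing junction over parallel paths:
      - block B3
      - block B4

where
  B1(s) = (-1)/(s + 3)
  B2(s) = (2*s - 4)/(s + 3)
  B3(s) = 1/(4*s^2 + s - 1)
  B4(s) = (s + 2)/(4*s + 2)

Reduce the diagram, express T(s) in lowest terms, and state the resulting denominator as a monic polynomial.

1. multiply B1, B2 (series) -> (4 - 2*s)/(s^2 + 6*s + 9)
2. sum the parallel branches B3, B4 -> (4*s^3 + 9*s^2 + 5*s)/(16*s^3 + 12*s^2 - 2*s - 2)
3. apply the feedback formula to (B1*B2), (B3+B4) -> (-16*s^4 + 20*s^3 + 26*s^2 - 2*s - 4)/(8*s^5 + 50*s^4 + 106*s^3 + 60*s^2 - 5*s - 9)
Step 3 gives the fully reduced T(s), with no common factor left to cancel. The denominator's leading coefficient is 8, so divide each of its coefficients by 8 to get the monic form.

Therefore the answer is s^5 + 25*s^4/4 + 53*s^3/4 + 15*s^2/2 - 5*s/8 - 9/8.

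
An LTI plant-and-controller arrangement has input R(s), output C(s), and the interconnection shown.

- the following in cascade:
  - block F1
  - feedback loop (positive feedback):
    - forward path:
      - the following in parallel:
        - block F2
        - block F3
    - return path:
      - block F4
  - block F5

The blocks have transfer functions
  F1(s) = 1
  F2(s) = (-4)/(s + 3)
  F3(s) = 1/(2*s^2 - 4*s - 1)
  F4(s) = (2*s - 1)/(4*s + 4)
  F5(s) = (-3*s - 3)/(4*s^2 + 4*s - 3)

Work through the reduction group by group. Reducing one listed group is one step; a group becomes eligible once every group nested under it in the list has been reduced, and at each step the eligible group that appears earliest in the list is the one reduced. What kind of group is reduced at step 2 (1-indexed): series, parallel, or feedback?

The answer is feedback.

Reasoning:
(1) sum the parallel branches F2, F3
(2) collapse the loop ((F2+F3) forward, F4 return)
(3) multiply F1, [(F2+F3)/(1-(F2+F3)*F4)], F5 (series)
Step 2 collapses a feedback group.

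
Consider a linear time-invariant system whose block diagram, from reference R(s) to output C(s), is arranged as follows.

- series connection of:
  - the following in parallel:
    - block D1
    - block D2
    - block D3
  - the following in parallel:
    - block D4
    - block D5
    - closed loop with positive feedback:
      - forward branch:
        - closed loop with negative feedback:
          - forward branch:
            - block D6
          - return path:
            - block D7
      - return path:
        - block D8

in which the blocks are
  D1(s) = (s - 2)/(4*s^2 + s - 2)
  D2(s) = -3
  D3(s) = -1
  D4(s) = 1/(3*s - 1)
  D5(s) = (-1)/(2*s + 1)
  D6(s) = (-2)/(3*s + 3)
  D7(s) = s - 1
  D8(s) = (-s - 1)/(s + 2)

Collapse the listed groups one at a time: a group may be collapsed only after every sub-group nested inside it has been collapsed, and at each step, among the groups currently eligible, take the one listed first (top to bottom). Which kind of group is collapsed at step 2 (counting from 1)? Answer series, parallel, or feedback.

Step 1. reduce the parallel group D1, D2, D3
Step 2. collapse the loop (D6 forward, D7 return)
Step 3. close the feedback loop around [D6/(1+D6*D7)], D8
Step 4. combine D4, D5, [[D6/(1+D6*D7)]/(1-[D6/(1+D6*D7)]*D8)] in parallel
Step 5. multiply (D1+D2+D3), (D4+D5+[[D6/(1+D6*D7)]/(1-[D6/(1+D6*D7)]*D8)]) (series)
Step 2: feedback.

Final answer: feedback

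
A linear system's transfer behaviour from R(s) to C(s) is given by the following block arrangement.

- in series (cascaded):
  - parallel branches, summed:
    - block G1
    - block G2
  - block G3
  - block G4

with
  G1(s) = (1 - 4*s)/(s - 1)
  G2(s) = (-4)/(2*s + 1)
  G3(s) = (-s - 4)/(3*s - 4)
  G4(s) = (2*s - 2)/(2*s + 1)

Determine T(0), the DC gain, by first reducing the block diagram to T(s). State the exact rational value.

Step 1. reduce the parallel group G1, G2 = (-8*s^2 - 6*s + 5)/(2*s^2 - s - 1)
Step 2. reduce the series chain (G1+G2), G3, G4 = (16*s^3 + 76*s^2 + 38*s - 40)/(12*s^3 - 4*s^2 - 13*s - 4)
The step-2 result is T(s). Setting s = 0: T(0) = -40/(-4) = 10.

Final answer: 10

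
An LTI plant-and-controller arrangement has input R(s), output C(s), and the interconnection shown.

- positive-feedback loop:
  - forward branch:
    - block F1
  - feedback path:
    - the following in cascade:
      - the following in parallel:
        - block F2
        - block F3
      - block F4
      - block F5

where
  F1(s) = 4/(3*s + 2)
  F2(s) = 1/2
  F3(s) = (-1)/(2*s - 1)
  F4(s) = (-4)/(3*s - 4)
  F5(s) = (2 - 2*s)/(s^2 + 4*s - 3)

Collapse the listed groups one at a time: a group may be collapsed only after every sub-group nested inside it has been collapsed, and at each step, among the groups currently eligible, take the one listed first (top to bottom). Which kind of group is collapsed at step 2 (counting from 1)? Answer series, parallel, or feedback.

The answer is series.

Reasoning:
1. combine F2, F3 in parallel
2. combine (F2+F3), F4, F5 in series
3. collapse the loop (F1 forward, ((F2+F3)*F4*F5) return)
Step 2 collapses a series group.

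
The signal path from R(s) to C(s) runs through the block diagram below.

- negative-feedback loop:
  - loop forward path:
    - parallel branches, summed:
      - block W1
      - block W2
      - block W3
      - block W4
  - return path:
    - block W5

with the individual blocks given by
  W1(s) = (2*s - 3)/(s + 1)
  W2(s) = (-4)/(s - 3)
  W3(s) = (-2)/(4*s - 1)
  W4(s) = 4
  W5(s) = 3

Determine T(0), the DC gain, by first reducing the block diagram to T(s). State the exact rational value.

Step 1 - reduce the parallel group W1, W2, W3, W4 = (24*s^3 - 92*s^2 - 3*s + 13)/(4*s^3 - 9*s^2 - 10*s + 3)
Step 2 - apply the feedback formula to (W1+W2+W3+W4), W5 = (24*s^3 - 92*s^2 - 3*s + 13)/(76*s^3 - 285*s^2 - 19*s + 42)
Evaluating the step-2 result (the overall T(s)) at s = 0 gives T(0) = 13/42.

Final answer: 13/42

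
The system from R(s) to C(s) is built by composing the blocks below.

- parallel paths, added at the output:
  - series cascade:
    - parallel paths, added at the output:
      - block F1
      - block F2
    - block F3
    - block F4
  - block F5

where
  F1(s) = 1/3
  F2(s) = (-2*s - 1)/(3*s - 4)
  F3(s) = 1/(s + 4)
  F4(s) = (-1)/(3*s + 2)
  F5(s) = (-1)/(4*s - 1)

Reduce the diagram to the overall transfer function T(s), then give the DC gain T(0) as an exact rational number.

[1] combine F1, F2 in parallel: (-3*s - 7)/(9*s - 12)
[2] cascade (F1+F2), F3, F4: (3*s + 7)/(27*s^3 + 90*s^2 - 96*s - 96)
[3] reduce the parallel group ((F1+F2)*F3*F4), F5: (-27*s^3 - 78*s^2 + 121*s + 89)/(108*s^4 + 333*s^3 - 474*s^2 - 288*s + 96)
That last expression is T(s); at s = 0 only the constant terms survive, so T(0) = 89/96.

Hence the answer: 89/96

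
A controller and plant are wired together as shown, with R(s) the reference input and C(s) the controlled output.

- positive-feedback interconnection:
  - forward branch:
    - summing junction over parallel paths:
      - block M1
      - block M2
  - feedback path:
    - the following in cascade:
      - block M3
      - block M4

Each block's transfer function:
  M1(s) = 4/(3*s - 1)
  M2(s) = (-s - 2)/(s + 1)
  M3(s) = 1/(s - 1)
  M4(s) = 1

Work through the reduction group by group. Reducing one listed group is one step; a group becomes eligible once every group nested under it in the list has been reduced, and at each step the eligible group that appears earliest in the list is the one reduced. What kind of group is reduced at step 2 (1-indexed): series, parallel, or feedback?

Answer: series

Working:
[1] combine M1, M2 in parallel
[2] multiply M3, M4 (series)
[3] close the feedback loop around (M1+M2), (M3*M4)
So the answer for step 2 is series.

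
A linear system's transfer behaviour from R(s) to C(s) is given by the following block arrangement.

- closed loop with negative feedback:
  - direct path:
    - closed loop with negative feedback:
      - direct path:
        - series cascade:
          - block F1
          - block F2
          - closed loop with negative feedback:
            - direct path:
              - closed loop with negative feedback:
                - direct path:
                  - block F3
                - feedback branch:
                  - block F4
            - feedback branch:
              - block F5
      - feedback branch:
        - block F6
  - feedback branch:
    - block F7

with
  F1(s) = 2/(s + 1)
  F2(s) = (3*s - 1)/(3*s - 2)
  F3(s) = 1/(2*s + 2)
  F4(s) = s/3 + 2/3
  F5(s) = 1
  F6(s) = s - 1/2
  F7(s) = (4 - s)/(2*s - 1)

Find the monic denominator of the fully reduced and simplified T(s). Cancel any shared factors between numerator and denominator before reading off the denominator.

Reducing step by step:

Step 1: reduce the feedback loop with forward F3 and return F4 = 3/(7*s + 8)
Step 2: close the feedback loop around [F3/(1+F3*F4)], F5 = 3/(7*s + 11)
Step 3: reduce the series chain F1, F2, [[F3/(1+F3*F4)]/(1+[F3/(1+F3*F4)]*F5)] = (18*s - 6)/(21*s^3 + 40*s^2 - 3*s - 22)
Step 4: apply the feedback formula to (F1*F2*[[F3/(1+F3*F4)]/(1+[F3/(1+F3*F4)]*F5)]), F6 = (18*s - 6)/(21*s^3 + 58*s^2 - 18*s - 19)
Step 5: apply the feedback formula to [(F1*F2*[[F3/(1+F3*F4)]/(1+[F3/(1+F3*F4)]*F5)])/(1+(F1*F2*[[F3/(1+F3*F4)]/(1+[F3/(1+F3*F4)]*F5)])*F6)], F7 = (36*s^2 - 30*s + 6)/(42*s^4 + 95*s^3 - 112*s^2 + 58*s - 5)
T(s) is the step-5 result (common factors already cancelled). Leading coefficient of the denominator: 42. Divide through by 42 for the monic polynomial.

Answer: s^4 + 95*s^3/42 - 8*s^2/3 + 29*s/21 - 5/42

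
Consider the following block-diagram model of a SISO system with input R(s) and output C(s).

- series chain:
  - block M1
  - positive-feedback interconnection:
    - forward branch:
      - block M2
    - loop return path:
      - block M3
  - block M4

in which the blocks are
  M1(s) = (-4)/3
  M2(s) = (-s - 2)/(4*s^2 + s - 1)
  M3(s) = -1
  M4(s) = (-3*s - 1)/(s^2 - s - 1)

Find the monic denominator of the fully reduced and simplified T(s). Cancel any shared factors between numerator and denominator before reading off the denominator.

First reduce the diagram to T(s).

Step 1. collapse the loop (M2 forward, M3 return) gives (-s - 2)/(4*s^2 - 3)
Step 2. series reduction of M1, [M2/(1-M2*M3)], M4 gives (-12*s^2 - 28*s - 8)/(12*s^4 - 12*s^3 - 21*s^2 + 9*s + 9)
That last expression is T(s), already simplified. Scaling its denominator by 1/12 (the reciprocal of the leading coefficient) yields the monic denominator.

Answer: s^4 - s^3 - 7*s^2/4 + 3*s/4 + 3/4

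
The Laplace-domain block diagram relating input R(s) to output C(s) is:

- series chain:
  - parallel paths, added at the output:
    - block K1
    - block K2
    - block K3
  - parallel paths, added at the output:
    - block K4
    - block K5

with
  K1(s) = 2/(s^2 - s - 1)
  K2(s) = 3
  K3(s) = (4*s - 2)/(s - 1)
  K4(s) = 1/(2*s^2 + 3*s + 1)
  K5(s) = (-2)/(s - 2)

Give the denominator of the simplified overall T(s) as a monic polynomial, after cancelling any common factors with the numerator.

Reducing step by step:

[1] parallel reduction of K1, K2, K3: (7*s^3 - 12*s^2 + 3)/(s^3 - 2*s^2 + 1)
[2] combine K4, K5 in parallel: (-4*s^2 - 5*s - 4)/(2*s^3 - s^2 - 5*s - 2)
[3] reduce the series chain (K1+K2+K3), (K4+K5): (-28*s^5 + 13*s^4 + 32*s^3 + 36*s^2 - 15*s - 12)/(2*s^6 - 5*s^5 - 3*s^4 + 10*s^3 + 3*s^2 - 5*s - 2)
Step 3 gives the fully reduced T(s), with no common factor left to cancel. The denominator's leading coefficient is 2, so divide each of its coefficients by 2 to get the monic form.

Answer: s^6 - 5*s^5/2 - 3*s^4/2 + 5*s^3 + 3*s^2/2 - 5*s/2 - 1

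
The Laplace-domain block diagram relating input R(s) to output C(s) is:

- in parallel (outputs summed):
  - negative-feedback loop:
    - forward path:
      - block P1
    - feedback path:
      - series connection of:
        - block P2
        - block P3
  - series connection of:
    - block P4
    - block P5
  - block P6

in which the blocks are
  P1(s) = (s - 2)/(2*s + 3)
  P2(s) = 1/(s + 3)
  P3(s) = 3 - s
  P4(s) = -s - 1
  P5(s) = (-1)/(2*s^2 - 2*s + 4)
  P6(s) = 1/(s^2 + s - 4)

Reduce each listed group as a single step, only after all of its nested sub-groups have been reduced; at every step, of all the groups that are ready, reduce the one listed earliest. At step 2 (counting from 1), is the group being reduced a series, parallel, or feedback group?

Reducing step by step:

Step 1. combine P2, P3 in series
Step 2. feedback reduction of P1, (P2*P3)
Step 3. combine P4, P5 in series
Step 4. combine [P1/(1+P1*(P2*P3))], (P4*P5), P6 in parallel
So the answer for step 2 is feedback.

Answer: feedback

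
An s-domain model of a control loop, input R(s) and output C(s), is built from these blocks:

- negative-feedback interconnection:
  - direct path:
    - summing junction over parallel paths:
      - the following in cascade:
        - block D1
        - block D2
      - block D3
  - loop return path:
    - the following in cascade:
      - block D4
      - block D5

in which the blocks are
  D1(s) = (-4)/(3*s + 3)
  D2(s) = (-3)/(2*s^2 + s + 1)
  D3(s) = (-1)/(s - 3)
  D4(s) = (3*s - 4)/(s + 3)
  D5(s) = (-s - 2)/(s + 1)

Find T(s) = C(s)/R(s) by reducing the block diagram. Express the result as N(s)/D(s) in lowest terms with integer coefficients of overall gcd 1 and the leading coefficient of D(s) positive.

Reducing step by step:

Step 1 - combine D1, D2 in series; result 4/(2*s^3 + 3*s^2 + 2*s + 1)
Step 2 - combine (D1*D2), D3 in parallel; result (-2*s^3 - 3*s^2 + 2*s - 13)/(2*s^4 - 3*s^3 - 7*s^2 - 5*s - 3)
Step 3 - cascade D4, D5; result (-3*s^2 - 2*s + 8)/(s^2 + 4*s + 3)
Step 4 - feedback reduction of ((D1*D2)+D3), (D4*D5), giving the overall T(s)

Answer: (-2*s^5 - 11*s^4 - 16*s^3 - 14*s^2 - 46*s - 39)/(2*s^6 + 11*s^5 - 58*s^3 - 33*s^2 + 15*s - 113)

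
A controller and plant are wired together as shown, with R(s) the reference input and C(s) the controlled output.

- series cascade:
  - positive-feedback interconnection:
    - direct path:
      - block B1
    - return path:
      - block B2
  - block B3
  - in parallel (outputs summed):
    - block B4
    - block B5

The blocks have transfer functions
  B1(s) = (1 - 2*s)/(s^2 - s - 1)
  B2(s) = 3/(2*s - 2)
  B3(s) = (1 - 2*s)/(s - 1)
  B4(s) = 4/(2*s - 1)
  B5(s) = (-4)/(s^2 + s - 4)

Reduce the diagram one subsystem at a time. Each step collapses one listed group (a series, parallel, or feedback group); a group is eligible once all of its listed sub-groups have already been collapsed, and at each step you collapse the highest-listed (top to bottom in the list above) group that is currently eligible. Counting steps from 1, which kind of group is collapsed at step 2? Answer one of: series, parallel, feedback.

[1] reduce the feedback loop with forward B1 and return B2
[2] add B4, B5 (parallel)
[3] cascade [B1/(1-B1*B2)], B3, (B4+B5)
At step 2 the group reduced is parallel.

Answer: parallel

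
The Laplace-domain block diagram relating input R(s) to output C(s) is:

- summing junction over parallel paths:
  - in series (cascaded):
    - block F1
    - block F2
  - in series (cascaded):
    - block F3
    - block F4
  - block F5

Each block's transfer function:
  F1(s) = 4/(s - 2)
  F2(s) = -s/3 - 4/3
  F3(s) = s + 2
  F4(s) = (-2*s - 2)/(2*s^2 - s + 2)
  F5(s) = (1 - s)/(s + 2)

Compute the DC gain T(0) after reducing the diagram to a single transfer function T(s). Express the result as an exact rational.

(1) multiply F1, F2 (series), giving (-4*s - 16)/(3*s - 6)
(2) cascade F3, F4, giving (-2*s^2 - 6*s - 4)/(2*s^2 - s + 2)
(3) parallel reduction of (F1*F2), (F3*F4), F5, giving (-20*s^4 - 41*s^3 - 63*s^2 + 80*s - 28)/(6*s^4 - 3*s^3 - 18*s^2 + 12*s - 24)
The step-3 result is T(s). Setting s = 0: T(0) = -28/(-24) = 7/6.

Hence the answer: 7/6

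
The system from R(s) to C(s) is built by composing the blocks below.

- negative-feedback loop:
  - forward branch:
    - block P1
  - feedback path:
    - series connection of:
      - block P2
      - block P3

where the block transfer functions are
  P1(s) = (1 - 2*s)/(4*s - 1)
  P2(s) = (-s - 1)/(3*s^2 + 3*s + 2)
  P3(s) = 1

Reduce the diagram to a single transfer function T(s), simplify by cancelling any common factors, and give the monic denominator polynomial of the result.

Answer: s^3 + 11*s^2/12 + s/2 - 1/4

Working:
Step 1 - series reduction of P2, P3, giving (-s - 1)/(3*s^2 + 3*s + 2)
Step 2 - apply the feedback formula to P1, (P2*P3), giving (-6*s^3 - 3*s^2 - s + 2)/(12*s^3 + 11*s^2 + 6*s - 3)
No further cancellation is possible in the step-2 result, so that is T(s). Its denominator becomes monic after dividing by the leading coefficient 12.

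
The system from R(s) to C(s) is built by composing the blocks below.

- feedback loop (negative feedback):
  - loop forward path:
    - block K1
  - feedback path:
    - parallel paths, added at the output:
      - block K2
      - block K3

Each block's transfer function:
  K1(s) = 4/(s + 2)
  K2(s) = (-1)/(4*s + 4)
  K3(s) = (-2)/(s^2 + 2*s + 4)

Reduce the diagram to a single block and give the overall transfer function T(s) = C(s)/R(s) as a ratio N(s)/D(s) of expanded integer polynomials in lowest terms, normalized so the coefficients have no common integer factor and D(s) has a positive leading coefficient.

Answer: (4*s^3 + 12*s^2 + 24*s + 16)/(s^4 + 5*s^3 + 11*s^2 + 6*s - 4)

Working:
Step 1 - sum the parallel branches K2, K3, giving (-s^2 - 10*s - 12)/(4*s^3 + 12*s^2 + 24*s + 16)
Step 2 - apply the feedback formula to K1, (K2+K3), which is the overall transfer function T(s) = C(s)/R(s) in lowest terms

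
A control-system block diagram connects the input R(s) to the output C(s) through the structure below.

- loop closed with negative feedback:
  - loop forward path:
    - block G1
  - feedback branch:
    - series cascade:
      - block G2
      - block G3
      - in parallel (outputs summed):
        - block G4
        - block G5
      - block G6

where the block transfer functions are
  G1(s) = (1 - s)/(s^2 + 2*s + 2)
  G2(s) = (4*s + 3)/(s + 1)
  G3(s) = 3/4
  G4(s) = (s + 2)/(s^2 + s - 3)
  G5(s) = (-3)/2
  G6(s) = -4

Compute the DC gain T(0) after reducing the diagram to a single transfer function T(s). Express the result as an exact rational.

Reducing step by step:

(1) sum the parallel branches G4, G5 gives (-3*s^2 - s + 13)/(2*s^2 + 2*s - 6)
(2) reduce the series chain G2, G3, (G4+G5), G6 gives (36*s^3 + 39*s^2 - 147*s - 117)/(2*s^3 + 4*s^2 - 4*s - 6)
(3) feedback reduction of G1, (G2*G3*(G4+G5)*G6) gives (-2*s^4 - 2*s^3 + 8*s^2 + 2*s - 6)/(2*s^5 - 28*s^4 + 5*s^3 + 180*s^2 - 50*s - 129)
Evaluating the step-3 result (the overall T(s)) at s = 0 gives T(0) = -6/(-129) = 2/43.

Answer: 2/43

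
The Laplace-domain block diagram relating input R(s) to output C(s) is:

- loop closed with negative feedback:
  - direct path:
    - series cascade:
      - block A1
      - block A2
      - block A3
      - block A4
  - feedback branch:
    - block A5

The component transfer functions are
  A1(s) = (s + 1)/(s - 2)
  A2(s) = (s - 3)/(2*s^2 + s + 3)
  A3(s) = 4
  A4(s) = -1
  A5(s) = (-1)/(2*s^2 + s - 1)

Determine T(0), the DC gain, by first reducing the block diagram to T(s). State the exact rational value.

The answer is 2.

Reasoning:
(1) multiply A1, A2, A3, A4 (series); result (-4*s^2 + 8*s + 12)/(2*s^3 - 3*s^2 + s - 6)
(2) close the feedback loop around (A1*A2*A3*A4), A5; result (-8*s^3 + 20*s^2 + 16*s - 12)/(4*s^4 - 8*s^3 + 5*s^2 - 9*s - 6)
Evaluating the step-2 result (the overall T(s)) at s = 0 gives T(0) = -12/(-6) = 2.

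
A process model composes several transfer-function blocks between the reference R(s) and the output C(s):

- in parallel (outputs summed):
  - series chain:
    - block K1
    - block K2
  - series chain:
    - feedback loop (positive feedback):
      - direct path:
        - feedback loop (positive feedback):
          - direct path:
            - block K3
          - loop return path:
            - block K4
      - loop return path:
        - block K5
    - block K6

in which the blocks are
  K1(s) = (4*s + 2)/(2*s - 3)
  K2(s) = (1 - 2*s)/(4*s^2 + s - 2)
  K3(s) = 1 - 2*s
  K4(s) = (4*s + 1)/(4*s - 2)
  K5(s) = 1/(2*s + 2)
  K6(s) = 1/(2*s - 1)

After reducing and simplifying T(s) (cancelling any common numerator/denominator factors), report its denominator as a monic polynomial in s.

The answer is s^5 + s^4 - 51*s^3/16 - 59*s^2/32 + 5*s/4 + 3/8.

Reasoning:
1. series reduction of K1, K2 -> (2 - 8*s^2)/(8*s^3 - 10*s^2 - 7*s + 6)
2. apply the feedback formula to K3, K4 -> (2 - 4*s)/(4*s + 3)
3. reduce the feedback loop with forward [K3/(1-K3*K4)] and return K5 -> (-4*s^2 - 2*s + 2)/(4*s^2 + 9*s + 2)
4. series reduction of [[K3/(1-K3*K4)]/(1-[K3/(1-K3*K4)]*K5)], K6 -> (-2*s - 2)/(4*s^2 + 9*s + 2)
5. reduce the parallel group (K1*K2), ([[K3/(1-K3*K4)]/(1-[K3/(1-K3*K4)]*K5)]*K6) -> (-48*s^4 - 68*s^3 + 26*s^2 + 20*s - 8)/(32*s^5 + 32*s^4 - 102*s^3 - 59*s^2 + 40*s + 12)
T(s) is the step-5 result (common factors already cancelled). Leading coefficient of the denominator: 32. Divide through by 32 for the monic polynomial.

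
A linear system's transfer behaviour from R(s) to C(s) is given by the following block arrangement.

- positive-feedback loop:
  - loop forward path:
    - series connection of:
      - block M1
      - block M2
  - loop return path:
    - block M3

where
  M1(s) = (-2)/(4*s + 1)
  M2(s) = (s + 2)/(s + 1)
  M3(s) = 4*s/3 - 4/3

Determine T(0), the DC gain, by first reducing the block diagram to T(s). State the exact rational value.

First reduce the diagram to T(s).

(1) reduce the series chain M1, M2: (-2*s - 4)/(4*s^2 + 5*s + 1)
(2) reduce the feedback loop with forward (M1*M2) and return M3: (-6*s - 12)/(20*s^2 + 23*s - 13)
That last expression is T(s); at s = 0 only the constant terms survive, so T(0) = -12/(-13) = 12/13.

Answer: 12/13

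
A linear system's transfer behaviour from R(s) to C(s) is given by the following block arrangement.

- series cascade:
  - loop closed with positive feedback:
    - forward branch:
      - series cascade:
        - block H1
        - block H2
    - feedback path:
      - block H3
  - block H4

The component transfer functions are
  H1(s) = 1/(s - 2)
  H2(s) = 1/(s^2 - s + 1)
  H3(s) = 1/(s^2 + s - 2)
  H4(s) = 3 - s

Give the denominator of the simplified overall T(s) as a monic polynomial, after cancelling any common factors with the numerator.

[1] multiply H1, H2 (series) gives 1/(s^3 - 3*s^2 + 3*s - 2)
[2] reduce the feedback loop with forward (H1*H2) and return H3 gives (s^2 + s - 2)/(s^5 - 2*s^4 - 2*s^3 + 7*s^2 - 8*s + 3)
[3] reduce the series chain [(H1*H2)/(1-(H1*H2)*H3)], H4 gives (-s^3 + 2*s^2 + 5*s - 6)/(s^5 - 2*s^4 - 2*s^3 + 7*s^2 - 8*s + 3)
No further cancellation is possible in the step-3 result, so that is T(s). Its denominator is already monic.

Hence the answer: s^5 - 2*s^4 - 2*s^3 + 7*s^2 - 8*s + 3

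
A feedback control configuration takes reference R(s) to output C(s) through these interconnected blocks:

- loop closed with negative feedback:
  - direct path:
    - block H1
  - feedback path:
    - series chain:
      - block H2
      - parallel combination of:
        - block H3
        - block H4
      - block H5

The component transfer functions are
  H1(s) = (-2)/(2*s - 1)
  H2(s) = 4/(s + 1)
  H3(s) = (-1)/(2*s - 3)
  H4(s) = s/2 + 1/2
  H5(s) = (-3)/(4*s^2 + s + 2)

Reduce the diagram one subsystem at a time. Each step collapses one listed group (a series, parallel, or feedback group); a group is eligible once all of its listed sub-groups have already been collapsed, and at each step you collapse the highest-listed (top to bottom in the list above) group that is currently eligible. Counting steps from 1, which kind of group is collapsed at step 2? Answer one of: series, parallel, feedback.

Reducing step by step:

1. reduce the parallel group H3, H4
2. multiply H2, (H3+H4), H5 (series)
3. reduce the feedback loop with forward H1 and return (H2*(H3+H4)*H5)
Step 2: series.

Answer: series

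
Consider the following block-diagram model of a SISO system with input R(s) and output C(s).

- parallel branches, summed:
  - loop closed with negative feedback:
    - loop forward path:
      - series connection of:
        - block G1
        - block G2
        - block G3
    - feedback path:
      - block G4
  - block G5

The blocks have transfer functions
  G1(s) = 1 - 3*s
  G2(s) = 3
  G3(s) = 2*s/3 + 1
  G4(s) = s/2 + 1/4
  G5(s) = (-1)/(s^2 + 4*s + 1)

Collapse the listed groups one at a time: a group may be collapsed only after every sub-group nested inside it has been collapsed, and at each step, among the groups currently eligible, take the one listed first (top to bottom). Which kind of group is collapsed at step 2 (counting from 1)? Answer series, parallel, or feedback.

Answer: feedback

Working:
[1] multiply G1, G2, G3 (series)
[2] reduce the feedback loop with forward (G1*G2*G3) and return G4
[3] combine [(G1*G2*G3)/(1+(G1*G2*G3)*G4)], G5 in parallel
Step 2: feedback.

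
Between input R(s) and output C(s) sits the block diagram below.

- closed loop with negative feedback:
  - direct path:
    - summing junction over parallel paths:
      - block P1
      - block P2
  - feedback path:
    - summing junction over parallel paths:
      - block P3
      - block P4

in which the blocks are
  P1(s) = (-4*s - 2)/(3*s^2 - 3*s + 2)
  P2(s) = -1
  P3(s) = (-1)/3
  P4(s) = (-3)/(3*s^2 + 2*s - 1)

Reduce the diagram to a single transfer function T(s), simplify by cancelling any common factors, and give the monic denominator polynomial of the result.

[1] parallel reduction of P1, P2; result (-3*s^2 - s - 4)/(3*s^2 - 3*s + 2)
[2] reduce the parallel group P3, P4; result (-3*s^2 - 2*s - 8)/(9*s^2 + 6*s - 3)
[3] collapse the loop ((P1+P2) forward, (P3+P4) return); result (-27*s^4 - 27*s^3 - 33*s^2 - 21*s + 12)/(36*s^4 + 29*s^2 + 37*s + 26)
The result of step 3 is T(s) in lowest terms. Its denominator has leading coefficient 36; dividing the denominator through by 36 makes it monic.

Hence the answer: s^4 + 29*s^2/36 + 37*s/36 + 13/18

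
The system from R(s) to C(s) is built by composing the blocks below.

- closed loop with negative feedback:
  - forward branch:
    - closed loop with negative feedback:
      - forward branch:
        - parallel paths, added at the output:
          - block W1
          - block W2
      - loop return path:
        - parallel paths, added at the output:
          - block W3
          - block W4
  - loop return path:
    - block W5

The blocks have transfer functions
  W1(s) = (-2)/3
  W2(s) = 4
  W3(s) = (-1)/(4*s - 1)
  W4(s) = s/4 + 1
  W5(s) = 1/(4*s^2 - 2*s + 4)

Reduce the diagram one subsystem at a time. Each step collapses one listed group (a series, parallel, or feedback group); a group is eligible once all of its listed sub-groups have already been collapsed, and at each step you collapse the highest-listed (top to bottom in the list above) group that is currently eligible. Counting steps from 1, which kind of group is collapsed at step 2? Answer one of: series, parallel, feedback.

The answer is parallel.

Reasoning:
Step 1. add W1, W2 (parallel)
Step 2. parallel reduction of W3, W4
Step 3. apply the feedback formula to (W1+W2), (W3+W4)
Step 4. apply the feedback formula to [(W1+W2)/(1+(W1+W2)*(W3+W4))], W5
Step 2 collapses a parallel group.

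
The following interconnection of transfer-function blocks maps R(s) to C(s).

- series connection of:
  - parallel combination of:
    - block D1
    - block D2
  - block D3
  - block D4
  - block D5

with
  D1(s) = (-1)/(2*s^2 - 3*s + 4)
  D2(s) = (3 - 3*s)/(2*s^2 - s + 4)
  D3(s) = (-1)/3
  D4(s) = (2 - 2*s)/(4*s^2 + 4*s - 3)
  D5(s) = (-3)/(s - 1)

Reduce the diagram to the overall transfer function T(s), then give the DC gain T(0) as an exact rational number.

Answer: 1/3

Working:
Step 1: combine D1, D2 in parallel = (-6*s^3 + 13*s^2 - 20*s + 8)/(4*s^4 - 8*s^3 + 19*s^2 - 16*s + 16)
Step 2: combine (D1+D2), D3, D4, D5 in series = (12*s^3 - 26*s^2 + 40*s - 16)/(16*s^6 - 16*s^5 + 32*s^4 + 36*s^3 - 57*s^2 + 112*s - 48)
The step-2 result is T(s). Setting s = 0: T(0) = -16/(-48) = 1/3.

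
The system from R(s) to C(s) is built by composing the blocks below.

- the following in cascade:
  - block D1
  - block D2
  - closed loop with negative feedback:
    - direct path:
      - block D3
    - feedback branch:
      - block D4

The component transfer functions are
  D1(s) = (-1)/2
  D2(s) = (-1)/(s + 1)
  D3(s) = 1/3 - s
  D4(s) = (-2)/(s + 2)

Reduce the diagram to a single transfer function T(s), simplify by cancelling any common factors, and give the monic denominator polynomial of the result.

1. apply the feedback formula to D3, D4: (-3*s^2 - 5*s + 2)/(9*s + 4)
2. reduce the series chain D1, D2, [D3/(1+D3*D4)]: (-3*s^2 - 5*s + 2)/(18*s^2 + 26*s + 8)
Step 2 gives the fully reduced T(s), with no common factor left to cancel. The denominator's leading coefficient is 18, so divide each of its coefficients by 18 to get the monic form.

Therefore the answer is s^2 + 13*s/9 + 4/9.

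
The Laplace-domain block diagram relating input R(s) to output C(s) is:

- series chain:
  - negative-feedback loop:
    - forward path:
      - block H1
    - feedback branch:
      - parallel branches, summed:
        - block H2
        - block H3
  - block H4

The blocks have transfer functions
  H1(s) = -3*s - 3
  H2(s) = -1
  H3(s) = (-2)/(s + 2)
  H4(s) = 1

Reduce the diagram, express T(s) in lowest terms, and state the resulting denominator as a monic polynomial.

Step 1. combine H2, H3 in parallel: (-s - 4)/(s + 2)
Step 2. apply the feedback formula to H1, (H2+H3): (-3*s^2 - 9*s - 6)/(3*s^2 + 16*s + 14)
Step 3. series reduction of [H1/(1+H1*(H2+H3))], H4: (-3*s^2 - 9*s - 6)/(3*s^2 + 16*s + 14)
The result of step 3 is T(s) in lowest terms. Its denominator has leading coefficient 3; dividing the denominator through by 3 makes it monic.

Hence the answer: s^2 + 16*s/3 + 14/3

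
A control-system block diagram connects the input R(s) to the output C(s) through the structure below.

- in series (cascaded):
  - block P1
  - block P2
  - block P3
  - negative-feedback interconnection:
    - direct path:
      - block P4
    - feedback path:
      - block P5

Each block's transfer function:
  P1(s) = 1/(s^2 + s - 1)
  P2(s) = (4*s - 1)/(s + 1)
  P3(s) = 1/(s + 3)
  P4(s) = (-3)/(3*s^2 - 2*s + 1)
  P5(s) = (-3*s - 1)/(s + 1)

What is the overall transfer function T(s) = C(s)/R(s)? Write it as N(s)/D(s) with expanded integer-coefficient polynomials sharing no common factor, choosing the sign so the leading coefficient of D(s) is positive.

[1] reduce the feedback loop with forward P4 and return P5 gives (-3*s - 3)/(3*s^3 + s^2 + 8*s + 4)
[2] series reduction of P1, P2, P3, [P4/(1+P4*P5)], which is the overall transfer function T(s) = C(s)/R(s) in lowest terms

Final answer: (3 - 12*s)/(3*s^6 + 13*s^5 + 18*s^4 + 29*s^3 + 29*s^2 - 16*s - 12)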